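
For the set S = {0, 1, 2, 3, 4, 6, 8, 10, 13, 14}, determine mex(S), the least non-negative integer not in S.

5

The values 0, 1, 2, 3, 4 are all present; 5 is the first non-negative integer missing from the set.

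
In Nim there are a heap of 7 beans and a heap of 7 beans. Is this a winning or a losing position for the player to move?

Losing position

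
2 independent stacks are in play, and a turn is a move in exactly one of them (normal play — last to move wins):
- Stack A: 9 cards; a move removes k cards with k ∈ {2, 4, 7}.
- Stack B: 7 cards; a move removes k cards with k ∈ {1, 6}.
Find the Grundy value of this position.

0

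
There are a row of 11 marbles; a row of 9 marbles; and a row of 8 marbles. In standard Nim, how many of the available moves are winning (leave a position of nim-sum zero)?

Compute the nim-sum pairwise:
11 XOR 9 = 2
2 XOR 8 = 10
The overall nim-sum is X = 10. A row of size p has a winning move iff p XOR X < p (reduce it to p XOR X).
  11: 11 XOR 10 = 1 < 11 — winning move (to 1).
  9: 9 XOR 10 = 3 < 9 — winning move (to 3).
  8: 8 XOR 10 = 2 < 8 — winning move (to 2).
That gives 3 winning moves.

3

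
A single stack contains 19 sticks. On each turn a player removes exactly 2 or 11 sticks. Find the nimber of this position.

Compute g(0), g(1), … for moves {2, 11}:
k:     0  1  2  3  4  5  6  7  8  9 10 11 12 13 14 15 16 17 18 19
g(k):  0  0  1  1  0  0  1  1  0  0  1  1  2  0  0  1  1  0  0  1
So g(19) = 1.

1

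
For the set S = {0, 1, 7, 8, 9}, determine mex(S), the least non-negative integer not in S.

2

The values 0, 1 are all present; 2 is the first non-negative integer missing from the set.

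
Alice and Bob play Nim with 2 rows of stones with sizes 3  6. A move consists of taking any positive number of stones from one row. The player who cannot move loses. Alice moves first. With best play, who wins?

Write each in binary and XOR column by column:
  011  (3)
  110  (6)
  ---
  101  (5)
The nim-sum is 5 ≠ 0, so this is an N-position: the player to move can win; Alice has a winning move.

Alice wins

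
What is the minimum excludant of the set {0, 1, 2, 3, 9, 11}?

4

The values 0, 1, 2, 3 are all present; 4 is the first non-negative integer missing from the set.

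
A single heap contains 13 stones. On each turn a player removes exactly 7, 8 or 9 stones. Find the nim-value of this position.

Build the Grundy sequence with g(k) = mex{g(k−s) : s ∈ {7, 8, 9}, s ≤ k}:
k:     0  1  2  3  4  5  6  7  8  9 10 11 12 13
g(k):  0  0  0  0  0  0  0  1  1  1  1  1  1  1
So g(13) = 1.

1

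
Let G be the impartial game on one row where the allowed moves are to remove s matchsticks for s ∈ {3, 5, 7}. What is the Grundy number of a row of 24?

Compute g(0), g(1), … for moves {3, 5, 7}:
k:     0  1  2  3  4  5  6  7  8  9 10 11 12 13 14 15 16 17 18 19 20 21 22 23 24
g(k):  0  0  0  1  1  1  2  2  2  3  0  0  0  1  1  1  2  2  2  3  0  0  0  1  1
So g(24) = 1.

1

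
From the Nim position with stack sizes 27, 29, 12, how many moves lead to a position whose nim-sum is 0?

In binary:
  11011  (27)
  11101  (29)
  01100  (12)
  -----
  01010  (10)
The overall nim-sum is X = 10. A stack of size p has a winning move iff p XOR X < p (reduce it to p XOR X).
  27: 27 XOR 10 = 17 < 27 — winning move (to 17).
  29: 29 XOR 10 = 23 < 29 — winning move (to 23).
  12: 12 XOR 10 = 6 < 12 — winning move (to 6).
That gives 3 winning moves.

3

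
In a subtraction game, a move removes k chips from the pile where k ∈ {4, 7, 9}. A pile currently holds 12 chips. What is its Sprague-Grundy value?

3

Grundy values for subtraction set {4, 7, 9}:
k:     0  1  2  3  4  5  6  7  8  9 10 11 12
g(k):  0  0  0  0  1  1  1  1  2  2  2  2  3
So g(12) = 3.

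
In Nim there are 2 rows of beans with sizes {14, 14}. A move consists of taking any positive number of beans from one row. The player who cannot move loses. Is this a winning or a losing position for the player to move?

Losing position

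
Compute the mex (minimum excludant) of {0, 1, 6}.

The values 0, 1 are all present; 2 is the first non-negative integer missing from the set.

2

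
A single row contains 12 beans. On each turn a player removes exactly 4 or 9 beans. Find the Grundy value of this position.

Grundy values for subtraction set {4, 9}:
k:     0  1  2  3  4  5  6  7  8  9 10 11 12
g(k):  0  0  0  0  1  1  1  1  0  2  2  2  1
So g(12) = 1.

1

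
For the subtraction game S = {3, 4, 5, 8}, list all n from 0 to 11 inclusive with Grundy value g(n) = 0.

Grundy values for subtraction set {3, 4, 5, 8}:
g(0) = mex{} = 0
g(1) = mex{} = 0
g(2) = mex{} = 0
g(3) = mex{0} = 1
g(4) = mex{0} = 1
g(5) = mex{0} = 1
g(6) = mex{0,1} = 2
g(7) = mex{0,1} = 2
g(8) = mex{0,1} = 2
g(9) = mex{0,1,2} = 3
g(10) = mex{0,1,2} = 3
g(11) = mex{1,2} = 0
The P-positions (g = 0) in 0..11 are 0, 1, 2, 11.

0, 1, 2, 11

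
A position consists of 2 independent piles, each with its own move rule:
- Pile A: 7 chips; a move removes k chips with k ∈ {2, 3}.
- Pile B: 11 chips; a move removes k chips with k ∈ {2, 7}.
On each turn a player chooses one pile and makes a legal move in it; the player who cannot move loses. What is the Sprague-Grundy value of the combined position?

0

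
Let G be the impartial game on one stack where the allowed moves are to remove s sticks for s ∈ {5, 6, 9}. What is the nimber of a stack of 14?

0

Build the Grundy sequence with g(k) = mex{g(k−s) : s ∈ {5, 6, 9}, s ≤ k}:
k:     0  1  2  3  4  5  6  7  8  9 10 11 12 13 14
g(k):  0  0  0  0  0  1  1  1  1  1  2  2  2  2  0
So g(14) = 0.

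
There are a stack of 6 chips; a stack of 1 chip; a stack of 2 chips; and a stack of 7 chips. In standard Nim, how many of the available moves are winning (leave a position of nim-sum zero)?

Compute the nim-sum pairwise:
6 ⊕ 1 = 7
7 ⊕ 2 = 5
5 ⊕ 7 = 2
The overall nim-sum is X = 2. A stack of size p has a winning move iff p XOR X < p (reduce it to p XOR X).
  6: 6 XOR 2 = 4 < 6 — winning move (to 4).
  1: 1 XOR 2 = 3 ≥ 1 — no move.
  2: 2 XOR 2 = 0 < 2 — winning move (to 0).
  7: 7 XOR 2 = 5 < 7 — winning move (to 5).
That gives 3 winning moves.

3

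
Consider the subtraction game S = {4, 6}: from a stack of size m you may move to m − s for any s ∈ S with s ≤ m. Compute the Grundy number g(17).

1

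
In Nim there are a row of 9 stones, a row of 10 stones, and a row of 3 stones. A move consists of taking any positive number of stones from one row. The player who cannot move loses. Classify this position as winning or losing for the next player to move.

Losing position

In binary:
  1001  (9)
  1010  (10)
  0011  (3)
  ----
  0000  (0)
The nim-sum is 0, so this is a P-position: the player to move is in a losing position under optimal play.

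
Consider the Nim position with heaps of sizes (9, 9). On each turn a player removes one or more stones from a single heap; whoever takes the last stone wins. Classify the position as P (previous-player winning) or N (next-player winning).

P-position

Compute the nim-sum pairwise:
9 XOR 9 = 0
The nim-sum is 0, so this is a P-position: the player to move is in a losing position under optimal play.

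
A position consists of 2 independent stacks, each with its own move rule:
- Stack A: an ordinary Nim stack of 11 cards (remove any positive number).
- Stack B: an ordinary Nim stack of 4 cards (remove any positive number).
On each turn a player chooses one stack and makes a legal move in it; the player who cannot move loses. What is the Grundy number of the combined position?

Stack A is a plain Nim stack of size 11, so its Grundy value is 11.
Stack B is a plain Nim stack of size 4, so its Grundy value is 4.
The value of a disjunctive sum is the nim-sum of the parts.
Combined value = 11 ⊕ 4 = 15.

15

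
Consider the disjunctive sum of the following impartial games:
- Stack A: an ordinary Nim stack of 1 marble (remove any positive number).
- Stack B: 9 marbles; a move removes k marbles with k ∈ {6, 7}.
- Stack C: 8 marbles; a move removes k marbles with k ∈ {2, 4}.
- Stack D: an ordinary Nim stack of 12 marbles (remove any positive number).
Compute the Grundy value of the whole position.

13

Stack A is a plain Nim stack of size 1, so its Grundy value is 1.
Grundy values for stack B (subtraction set {6, 7}):
k:     0  1  2  3  4  5  6  7  8  9
g(k):  0  0  0  0  0  0  1  1  1  1
So g(9) = 1.
Build the Grundy sequence for stack C with g(k) = mex{g(k−s) : s ∈ {2, 4}, s ≤ k}:
g(0) = mex{} = 0
g(1) = mex{} = 0
g(2) = mex{0} = 1
g(3) = mex{0} = 1
g(4) = mex{0,1} = 2
g(5) = mex{0,1} = 2
g(6) = mex{1,2} = 0
g(7) = mex{1,2} = 0
g(8) = mex{0,2} = 1
So g(8) = 1.
Stack D is a plain Nim stack of size 12, so its Grundy value is 12.
By the Sprague-Grundy theorem, the Grundy value of a sum of independent games is the XOR of the component values.
Combined value = 1 ⊕ 1 ⊕ 1 ⊕ 12 = 13.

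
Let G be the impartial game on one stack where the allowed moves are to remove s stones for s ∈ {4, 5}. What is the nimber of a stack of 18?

Grundy values for subtraction set {4, 5}:
k:     0  1  2  3  4  5  6  7  8  9 10 11 12 13 14 15 16 17 18
g(k):  0  0  0  0  1  1  1  1  2  0  0  0  0  1  1  1  1  2  0
So g(18) = 0.

0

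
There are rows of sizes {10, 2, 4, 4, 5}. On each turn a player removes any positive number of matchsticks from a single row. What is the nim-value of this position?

13

Bitwise XOR of the heap sizes:
  1010  (10)
  0010  (2)
  0100  (4)
  0100  (4)
  0101  (5)
  ----
  1101  (13)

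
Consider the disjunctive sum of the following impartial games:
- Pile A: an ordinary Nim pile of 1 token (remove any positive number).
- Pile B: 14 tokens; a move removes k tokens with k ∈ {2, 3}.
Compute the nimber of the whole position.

3

Pile A is a plain Nim pile of size 1, so its Grundy value is 1.
Grundy values for pile B (subtraction set {2, 3}):
k:     0  1  2  3  4  5  6  7  8  9 10 11 12 13 14
g(k):  0  0  1  1  2  0  0  1  1  2  0  0  1  1  2
So g(14) = 2.
By the Sprague-Grundy theorem, the Grundy value of a sum of independent games is the XOR of the component values.
Combined value = 1 XOR 2 = 3.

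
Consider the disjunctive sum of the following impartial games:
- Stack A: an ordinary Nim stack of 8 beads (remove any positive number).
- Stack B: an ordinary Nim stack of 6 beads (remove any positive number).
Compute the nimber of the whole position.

Stack A is a plain Nim stack of size 8, so its Grundy value is 8.
Stack B is a plain Nim stack of size 6, so its Grundy value is 6.
The value of a disjunctive sum is the nim-sum of the parts.
Combined value = 8 ⊕ 6 = 14.

14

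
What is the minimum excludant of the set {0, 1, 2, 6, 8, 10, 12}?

The values 0, 1, 2 are all present; 3 is the first non-negative integer missing from the set.

3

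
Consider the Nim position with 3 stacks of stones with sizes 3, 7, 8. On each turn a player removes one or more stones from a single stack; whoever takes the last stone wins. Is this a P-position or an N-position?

N-position

Nim-sum: 3 XOR 7 XOR 8 = 12.
The nim-sum is 12 ≠ 0, so this is an N-position: the player to move can win.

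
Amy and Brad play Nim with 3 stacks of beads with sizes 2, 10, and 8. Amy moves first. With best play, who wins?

Brad wins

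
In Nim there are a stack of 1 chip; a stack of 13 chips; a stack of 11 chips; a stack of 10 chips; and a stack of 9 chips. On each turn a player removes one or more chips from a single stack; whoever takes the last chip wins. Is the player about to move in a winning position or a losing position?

Nim-sum: 1 XOR 13 XOR 11 XOR 10 XOR 9 = 4.
The nim-sum is 4 ≠ 0, so this is an N-position: the player to move can win.

Winning position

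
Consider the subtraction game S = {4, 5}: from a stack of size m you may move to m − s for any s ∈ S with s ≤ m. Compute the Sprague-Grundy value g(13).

Build the Grundy sequence with g(k) = mex{g(k−s) : s ∈ {4, 5}, s ≤ k}:
g(0) = mex{} = 0
g(1) = mex{} = 0
g(2) = mex{} = 0
g(3) = mex{} = 0
g(4) = mex{0} = 1
g(5) = mex{0} = 1
g(6) = mex{0} = 1
g(7) = mex{0} = 1
g(8) = mex{0,1} = 2
g(9) = mex{1} = 0
g(10) = mex{1} = 0
g(11) = mex{1} = 0
g(12) = mex{1,2} = 0
g(13) = mex{0,2} = 1
So g(13) = 1.

1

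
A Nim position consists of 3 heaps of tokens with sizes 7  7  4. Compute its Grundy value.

4

Nim-sum: 7 XOR 7 XOR 4 = 4.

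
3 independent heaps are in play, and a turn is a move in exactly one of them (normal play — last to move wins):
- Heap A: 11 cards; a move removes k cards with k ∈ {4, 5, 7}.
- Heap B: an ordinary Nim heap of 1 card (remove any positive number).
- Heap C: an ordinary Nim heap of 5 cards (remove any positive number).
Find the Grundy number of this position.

4

Build the Grundy sequence for heap A with g(k) = mex{g(k−s) : s ∈ {4, 5, 7}, s ≤ k}:
g(0) = mex{} = 0
g(1) = mex{} = 0
g(2) = mex{} = 0
g(3) = mex{} = 0
g(4) = mex{0} = 1
g(5) = mex{0} = 1
g(6) = mex{0} = 1
g(7) = mex{0} = 1
g(8) = mex{0,1} = 2
g(9) = mex{0,1} = 2
g(10) = mex{0,1} = 2
g(11) = mex{1} = 0
So g(11) = 0.
Heap B is a plain Nim heap of size 1, so its Grundy value is 1.
Heap C is a plain Nim heap of size 5, so its Grundy value is 5.
The value of a disjunctive sum is the nim-sum of the parts.
Combined value = 0 ⊕ 1 ⊕ 5 = 4.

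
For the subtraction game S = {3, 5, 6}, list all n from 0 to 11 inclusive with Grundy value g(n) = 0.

0, 1, 2, 9, 10, 11

Compute g(0), g(1), … for moves {3, 5, 6}:
k:     0  1  2  3  4  5  6  7  8  9 10 11
g(k):  0  0  0  1  1  1  2  2  2  0  0  0
The P-positions (g = 0) in 0..11 are 0, 1, 2, 9, 10, 11.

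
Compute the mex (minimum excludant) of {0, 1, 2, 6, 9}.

The values 0, 1, 2 are all present; 3 is the first non-negative integer missing from the set.

3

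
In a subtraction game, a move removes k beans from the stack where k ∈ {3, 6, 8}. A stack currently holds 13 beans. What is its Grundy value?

0

Grundy values for subtraction set {3, 6, 8}:
k:     0  1  2  3  4  5  6  7  8  9 10 11 12 13
g(k):  0  0  0  1  1  1  2  2  2  3  3  0  0  0
So g(13) = 0.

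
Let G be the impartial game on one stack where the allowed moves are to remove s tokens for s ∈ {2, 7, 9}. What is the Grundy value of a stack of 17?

Compute g(0), g(1), … for moves {2, 7, 9}:
k:     0  1  2  3  4  5  6  7  8  9 10 11 12 13 14 15 16 17
g(k):  0  0  1  1  0  0  1  1  2  2  3  3  2  2  3  0  0  1
So g(17) = 1.

1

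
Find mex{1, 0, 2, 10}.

3

The values 0, 1, 2 are all present; 3 is the first non-negative integer missing from the set.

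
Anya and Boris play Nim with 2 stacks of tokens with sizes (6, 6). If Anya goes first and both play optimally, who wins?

Boris wins

Nim-sum: 6 XOR 6 = 0.
The nim-sum is 0, so this is a P-position: the player to move is in a losing position under optimal play; Anya is about to move from it and so loses — Boris wins.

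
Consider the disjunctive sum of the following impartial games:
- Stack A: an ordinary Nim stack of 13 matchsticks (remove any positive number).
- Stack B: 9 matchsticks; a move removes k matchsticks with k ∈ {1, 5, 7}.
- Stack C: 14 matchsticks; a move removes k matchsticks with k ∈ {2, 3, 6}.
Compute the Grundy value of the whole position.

12

Stack A is a plain Nim stack of size 13, so its Grundy value is 13.
For stack B, compute g(0), g(1), … with moves {1, 5, 7}:
g(0) = mex{} = 0
g(1) = mex{0} = 1
g(2) = mex{1} = 0
g(3) = mex{0} = 1
g(4) = mex{1} = 0
g(5) = mex{0} = 1
g(6) = mex{1} = 0
g(7) = mex{0} = 1
g(8) = mex{1} = 0
g(9) = mex{0} = 1
So g(9) = 1.
For stack C, compute g(0), g(1), … with moves {2, 3, 6}:
k:     0  1  2  3  4  5  6  7  8  9 10 11 12 13 14
g(k):  0  0  1  1  2  0  3  1  2  0  0  1  1  2  0
So g(14) = 0.
By the Sprague-Grundy theorem, the Grundy value of a sum of independent games is the XOR of the component values.
Combined value = 13 XOR 1 XOR 0 = 12.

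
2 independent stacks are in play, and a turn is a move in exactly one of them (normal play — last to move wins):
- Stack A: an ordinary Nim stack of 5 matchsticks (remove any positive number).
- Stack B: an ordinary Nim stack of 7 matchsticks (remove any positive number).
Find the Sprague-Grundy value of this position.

2

Stack A is a plain Nim stack of size 5, so its Grundy value is 5.
Stack B is a plain Nim stack of size 7, so its Grundy value is 7.
The value of a disjunctive sum is the nim-sum of the parts.
Combined value = 5 XOR 7 = 2.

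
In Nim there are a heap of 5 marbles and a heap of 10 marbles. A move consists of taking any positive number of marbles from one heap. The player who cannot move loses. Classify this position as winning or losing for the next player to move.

Nim-sum: 5 ⊕ 10 = 15.
The nim-sum is 15 ≠ 0, so this is an N-position: the player to move can win.

Winning position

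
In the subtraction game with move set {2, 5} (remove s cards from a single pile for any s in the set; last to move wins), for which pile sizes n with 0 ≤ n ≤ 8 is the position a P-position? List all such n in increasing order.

Compute g(0), g(1), … for moves {2, 5}:
k:     0  1  2  3  4  5  6  7  8
g(k):  0  0  1  1  0  2  1  0  0
The P-positions (g = 0) in 0..8 are 0, 1, 4, 7, 8.

0, 1, 4, 7, 8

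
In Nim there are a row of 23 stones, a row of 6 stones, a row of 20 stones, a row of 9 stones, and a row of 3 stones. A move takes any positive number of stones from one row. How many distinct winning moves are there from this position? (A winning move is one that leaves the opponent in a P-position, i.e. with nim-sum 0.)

Compute the nim-sum pairwise:
23 XOR 6 = 17
17 XOR 20 = 5
5 XOR 9 = 12
12 XOR 3 = 15
The overall nim-sum is X = 15. A row of size p has a winning move iff p XOR X < p (reduce it to p XOR X).
  23: 23 XOR 15 = 24 ≥ 23 — no move.
  6: 6 XOR 15 = 9 ≥ 6 — no move.
  20: 20 XOR 15 = 27 ≥ 20 — no move.
  9: 9 XOR 15 = 6 < 9 — winning move (to 6).
  3: 3 XOR 15 = 12 ≥ 3 — no move.
That gives 1 winning move.

1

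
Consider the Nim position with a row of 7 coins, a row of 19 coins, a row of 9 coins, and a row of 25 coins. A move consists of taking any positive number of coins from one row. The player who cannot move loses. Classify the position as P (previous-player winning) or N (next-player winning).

Compute the nim-sum pairwise:
7 XOR 19 = 20
20 XOR 9 = 29
29 XOR 25 = 4
The nim-sum is 4 ≠ 0, so this is an N-position: the player to move can win.

N-position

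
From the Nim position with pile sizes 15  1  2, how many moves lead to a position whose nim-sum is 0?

1

Nim-sum: 15 ^ 1 ^ 2 = 12.
The overall nim-sum is X = 12. A pile of size p has a winning move iff p XOR X < p (reduce it to p XOR X).
  15: 15 XOR 12 = 3 < 15 — winning move (to 3).
  1: 1 XOR 12 = 13 ≥ 1 — no move.
  2: 2 XOR 12 = 14 ≥ 2 — no move.
That gives 1 winning move.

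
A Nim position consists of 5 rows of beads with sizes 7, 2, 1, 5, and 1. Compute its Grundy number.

0

Write each in binary and XOR column by column:
  111  (7)
  010  (2)
  001  (1)
  101  (5)
  001  (1)
  ---
  000  (0)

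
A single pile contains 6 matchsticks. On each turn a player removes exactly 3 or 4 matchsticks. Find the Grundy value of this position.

2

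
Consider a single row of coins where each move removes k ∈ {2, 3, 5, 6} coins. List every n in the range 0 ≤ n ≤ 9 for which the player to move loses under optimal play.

0, 1, 8, 9

Build the Grundy sequence with g(k) = mex{g(k−s) : s ∈ {2, 3, 5, 6}, s ≤ k}:
k:     0  1  2  3  4  5  6  7  8  9
g(k):  0  0  1  1  2  2  3  3  0  0
The P-positions (g = 0) in 0..9 are 0, 1, 8, 9.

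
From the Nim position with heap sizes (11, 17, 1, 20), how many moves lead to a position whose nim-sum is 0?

Bitwise XOR of the heap sizes:
  01011  (11)
  10001  (17)
  00001  (1)
  10100  (20)
  -----
  01111  (15)
The overall nim-sum is X = 15. A heap of size p has a winning move iff p XOR X < p (reduce it to p XOR X).
  11: 11 XOR 15 = 4 < 11 — winning move (to 4).
  17: 17 XOR 15 = 30 ≥ 17 — no move.
  1: 1 XOR 15 = 14 ≥ 1 — no move.
  20: 20 XOR 15 = 27 ≥ 20 — no move.
That gives 1 winning move.

1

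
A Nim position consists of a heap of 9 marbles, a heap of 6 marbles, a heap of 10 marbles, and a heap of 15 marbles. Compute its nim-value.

10

Compute the nim-sum pairwise:
9 ⊕ 6 = 15
15 ⊕ 10 = 5
5 ⊕ 15 = 10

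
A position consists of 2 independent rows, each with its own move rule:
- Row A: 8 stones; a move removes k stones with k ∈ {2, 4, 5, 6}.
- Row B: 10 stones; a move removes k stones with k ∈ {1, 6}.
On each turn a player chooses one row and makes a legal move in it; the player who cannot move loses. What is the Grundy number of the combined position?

1

Build the Grundy sequence for row A with g(k) = mex{g(k−s) : s ∈ {2, 4, 5, 6}, s ≤ k}:
k:     0  1  2  3  4  5  6  7  8
g(k):  0  0  1  1  2  2  3  3  0
So g(8) = 0.
Grundy values for row B (subtraction set {1, 6}):
g(0) = mex{} = 0
g(1) = mex{0} = 1
g(2) = mex{1} = 0
g(3) = mex{0} = 1
g(4) = mex{1} = 0
g(5) = mex{0} = 1
g(6) = mex{0,1} = 2
g(7) = mex{1,2} = 0
g(8) = mex{0} = 1
g(9) = mex{1} = 0
g(10) = mex{0} = 1
So g(10) = 1.
The value of a disjunctive sum is the nim-sum of the parts.
Combined value = 0 ⊕ 1 = 1.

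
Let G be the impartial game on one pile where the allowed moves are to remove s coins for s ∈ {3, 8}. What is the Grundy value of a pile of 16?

Build the Grundy sequence with g(k) = mex{g(k−s) : s ∈ {3, 8}, s ≤ k}:
k:     0  1  2  3  4  5  6  7  8  9 10 11 12 13 14 15 16
g(k):  0  0  0  1  1  1  0  0  2  1  1  0  0  0  1  1  1
So g(16) = 1.

1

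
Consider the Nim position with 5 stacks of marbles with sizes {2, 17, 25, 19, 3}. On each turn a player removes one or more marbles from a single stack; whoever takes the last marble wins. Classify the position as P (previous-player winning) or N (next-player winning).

N-position

Compute the nim-sum pairwise:
2 ^ 17 = 19
19 ^ 25 = 10
10 ^ 19 = 25
25 ^ 3 = 26
The nim-sum is 26 ≠ 0, so this is an N-position: the player to move can win.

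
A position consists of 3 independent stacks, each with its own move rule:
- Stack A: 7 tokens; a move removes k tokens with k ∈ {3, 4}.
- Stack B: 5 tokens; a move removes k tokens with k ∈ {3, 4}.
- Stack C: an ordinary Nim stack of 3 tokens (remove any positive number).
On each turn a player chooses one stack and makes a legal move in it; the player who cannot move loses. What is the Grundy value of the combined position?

Grundy values for stack A (subtraction set {3, 4}):
g(0) = mex{} = 0
g(1) = mex{} = 0
g(2) = mex{} = 0
g(3) = mex{0} = 1
g(4) = mex{0} = 1
g(5) = mex{0} = 1
g(6) = mex{0,1} = 2
g(7) = mex{1} = 0
So g(7) = 0.
For stack B, compute g(0), g(1), … with moves {3, 4}:
g(0) = mex{} = 0
g(1) = mex{} = 0
g(2) = mex{} = 0
g(3) = mex{0} = 1
g(4) = mex{0} = 1
g(5) = mex{0} = 1
So g(5) = 1.
Stack C is a plain Nim stack of size 3, so its Grundy value is 3.
By the Sprague-Grundy theorem, the Grundy value of a sum of independent games is the XOR of the component values.
Combined value = 0 XOR 1 XOR 3 = 2.

2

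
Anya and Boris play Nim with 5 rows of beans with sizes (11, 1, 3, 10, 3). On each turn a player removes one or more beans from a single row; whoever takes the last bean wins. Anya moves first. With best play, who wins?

Nim-sum: 11 ⊕ 1 ⊕ 3 ⊕ 10 ⊕ 3 = 0.
The nim-sum is 0, so this is a P-position: the player to move is in a losing position under optimal play; Anya is about to move from it and so loses — Boris wins.

Boris wins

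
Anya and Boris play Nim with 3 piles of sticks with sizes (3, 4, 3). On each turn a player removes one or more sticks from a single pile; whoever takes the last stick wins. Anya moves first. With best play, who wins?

Anya wins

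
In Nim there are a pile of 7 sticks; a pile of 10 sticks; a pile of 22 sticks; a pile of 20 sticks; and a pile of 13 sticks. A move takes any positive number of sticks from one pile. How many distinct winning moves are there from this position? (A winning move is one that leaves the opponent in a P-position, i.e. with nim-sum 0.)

Compute the nim-sum pairwise:
7 XOR 10 = 13
13 XOR 22 = 27
27 XOR 20 = 15
15 XOR 13 = 2
The overall nim-sum is X = 2. A pile of size p has a winning move iff p XOR X < p (reduce it to p XOR X).
  7: 7 XOR 2 = 5 < 7 — winning move (to 5).
  10: 10 XOR 2 = 8 < 10 — winning move (to 8).
  22: 22 XOR 2 = 20 < 22 — winning move (to 20).
  20: 20 XOR 2 = 22 ≥ 20 — no move.
  13: 13 XOR 2 = 15 ≥ 13 — no move.
That gives 3 winning moves.

3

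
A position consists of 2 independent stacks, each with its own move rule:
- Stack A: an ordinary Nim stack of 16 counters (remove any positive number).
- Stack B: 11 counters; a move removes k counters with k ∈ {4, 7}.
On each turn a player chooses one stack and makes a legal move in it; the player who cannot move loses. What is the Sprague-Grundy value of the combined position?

16

Stack A is a plain Nim stack of size 16, so its Grundy value is 16.
Build the Grundy sequence for stack B with g(k) = mex{g(k−s) : s ∈ {4, 7}, s ≤ k}:
g(0) = mex{} = 0
g(1) = mex{} = 0
g(2) = mex{} = 0
g(3) = mex{} = 0
g(4) = mex{0} = 1
g(5) = mex{0} = 1
g(6) = mex{0} = 1
g(7) = mex{0} = 1
g(8) = mex{0,1} = 2
g(9) = mex{0,1} = 2
g(10) = mex{0,1} = 2
g(11) = mex{1} = 0
So g(11) = 0.
The value of a disjunctive sum is the nim-sum of the parts.
Combined value = 16 ⊕ 0 = 16.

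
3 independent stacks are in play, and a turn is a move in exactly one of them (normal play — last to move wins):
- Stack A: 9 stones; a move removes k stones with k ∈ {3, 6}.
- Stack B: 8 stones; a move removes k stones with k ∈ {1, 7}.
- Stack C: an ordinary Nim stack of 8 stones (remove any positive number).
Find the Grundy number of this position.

8

Grundy values for stack A (subtraction set {3, 6}):
k:     0  1  2  3  4  5  6  7  8  9
g(k):  0  0  0  1  1  1  2  2  2  0
So g(9) = 0.
Grundy values for stack B (subtraction set {1, 7}):
g(0) = mex{} = 0
g(1) = mex{0} = 1
g(2) = mex{1} = 0
g(3) = mex{0} = 1
g(4) = mex{1} = 0
g(5) = mex{0} = 1
g(6) = mex{1} = 0
g(7) = mex{0} = 1
g(8) = mex{1} = 0
So g(8) = 0.
Stack C is a plain Nim stack of size 8, so its Grundy value is 8.
The value of a disjunctive sum is the nim-sum of the parts.
Combined value = 0 ⊕ 0 ⊕ 8 = 8.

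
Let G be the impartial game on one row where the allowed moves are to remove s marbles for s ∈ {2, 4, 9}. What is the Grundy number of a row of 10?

2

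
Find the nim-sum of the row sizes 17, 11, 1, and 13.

22

Bitwise XOR of the heap sizes:
  10001  (17)
  01011  (11)
  00001  (1)
  01101  (13)
  -----
  10110  (22)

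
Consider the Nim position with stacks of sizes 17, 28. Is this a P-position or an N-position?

Compute the nim-sum pairwise:
17 ^ 28 = 13
The nim-sum is 13 ≠ 0, so this is an N-position: the player to move can win.

N-position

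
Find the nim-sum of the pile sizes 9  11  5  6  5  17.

21

Nim-sum: 9 XOR 11 XOR 5 XOR 6 XOR 5 XOR 17 = 21.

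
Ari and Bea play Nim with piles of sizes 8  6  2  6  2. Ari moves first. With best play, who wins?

Ari wins

Compute the nim-sum pairwise:
8 XOR 6 = 14
14 XOR 2 = 12
12 XOR 6 = 10
10 XOR 2 = 8
The nim-sum is 8 ≠ 0, so this is an N-position: the player to move can win; Ari has a winning move.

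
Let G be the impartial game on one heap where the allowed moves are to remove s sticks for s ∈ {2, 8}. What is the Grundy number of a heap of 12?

1

Build the Grundy sequence with g(k) = mex{g(k−s) : s ∈ {2, 8}, s ≤ k}:
g(0) = mex{} = 0
g(1) = mex{} = 0
g(2) = mex{0} = 1
g(3) = mex{0} = 1
g(4) = mex{1} = 0
g(5) = mex{1} = 0
g(6) = mex{0} = 1
g(7) = mex{0} = 1
g(8) = mex{0,1} = 2
g(9) = mex{0,1} = 2
g(10) = mex{1,2} = 0
g(11) = mex{1,2} = 0
g(12) = mex{0} = 1
So g(12) = 1.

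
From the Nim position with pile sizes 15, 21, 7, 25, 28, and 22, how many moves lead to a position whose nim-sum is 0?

In binary:
  01111  (15)
  10101  (21)
  00111  (7)
  11001  (25)
  11100  (28)
  10110  (22)
  -----
  01110  (14)
The overall nim-sum is X = 14. A pile of size p has a winning move iff p XOR X < p (reduce it to p XOR X).
  15: 15 XOR 14 = 1 < 15 — winning move (to 1).
  21: 21 XOR 14 = 27 ≥ 21 — no move.
  7: 7 XOR 14 = 9 ≥ 7 — no move.
  25: 25 XOR 14 = 23 < 25 — winning move (to 23).
  28: 28 XOR 14 = 18 < 28 — winning move (to 18).
  22: 22 XOR 14 = 24 ≥ 22 — no move.
That gives 3 winning moves.

3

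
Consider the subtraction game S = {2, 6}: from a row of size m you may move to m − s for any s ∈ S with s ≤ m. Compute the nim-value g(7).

Grundy values for subtraction set {2, 6}:
k:     0  1  2  3  4  5  6  7
g(k):  0  0  1  1  0  0  1  1
So g(7) = 1.

1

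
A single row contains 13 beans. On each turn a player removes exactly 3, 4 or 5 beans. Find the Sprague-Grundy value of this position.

Grundy values for subtraction set {3, 4, 5}:
k:     0  1  2  3  4  5  6  7  8  9 10 11 12 13
g(k):  0  0  0  1  1  1  2  2  0  0  0  1  1  1
So g(13) = 1.

1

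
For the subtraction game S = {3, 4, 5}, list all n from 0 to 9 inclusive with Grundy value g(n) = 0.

0, 1, 2, 8, 9

Compute g(0), g(1), … for moves {3, 4, 5}:
k:     0  1  2  3  4  5  6  7  8  9
g(k):  0  0  0  1  1  1  2  2  0  0
The P-positions (g = 0) in 0..9 are 0, 1, 2, 8, 9.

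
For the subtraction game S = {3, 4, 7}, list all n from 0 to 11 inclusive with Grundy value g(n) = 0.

Grundy values for subtraction set {3, 4, 7}:
k:     0  1  2  3  4  5  6  7  8  9 10 11
g(k):  0  0  0  1  1  1  2  2  2  3  0  0
The P-positions (g = 0) in 0..11 are 0, 1, 2, 10, 11.

0, 1, 2, 10, 11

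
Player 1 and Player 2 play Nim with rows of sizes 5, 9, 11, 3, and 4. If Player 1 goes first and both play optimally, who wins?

Compute the nim-sum pairwise:
5 XOR 9 = 12
12 XOR 11 = 7
7 XOR 3 = 4
4 XOR 4 = 0
The nim-sum is 0, so this is a P-position: the player to move is in a losing position under optimal play; Player 1 is about to move from it and so loses — Player 2 wins.

Player 2 wins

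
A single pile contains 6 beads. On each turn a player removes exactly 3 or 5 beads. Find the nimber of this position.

2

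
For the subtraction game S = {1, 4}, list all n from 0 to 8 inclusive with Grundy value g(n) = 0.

0, 2, 5, 7

Compute g(0), g(1), … for moves {1, 4}:
k:     0  1  2  3  4  5  6  7  8
g(k):  0  1  0  1  2  0  1  0  1
The P-positions (g = 0) in 0..8 are 0, 2, 5, 7.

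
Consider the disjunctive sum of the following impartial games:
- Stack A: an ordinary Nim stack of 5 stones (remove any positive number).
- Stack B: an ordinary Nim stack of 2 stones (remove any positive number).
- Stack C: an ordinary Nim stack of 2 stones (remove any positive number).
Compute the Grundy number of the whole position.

Stack A is a plain Nim stack of size 5, so its Grundy value is 5.
Stack B is a plain Nim stack of size 2, so its Grundy value is 2.
Stack C is a plain Nim stack of size 2, so its Grundy value is 2.
By the Sprague-Grundy theorem, the Grundy value of a sum of independent games is the XOR of the component values.
Combined value = 5 ⊕ 2 ⊕ 2 = 5.

5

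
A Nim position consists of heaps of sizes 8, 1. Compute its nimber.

9

Bitwise XOR of the heap sizes:
  1000  (8)
  0001  (1)
  ----
  1001  (9)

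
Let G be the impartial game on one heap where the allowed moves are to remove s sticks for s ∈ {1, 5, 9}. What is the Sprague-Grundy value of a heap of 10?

Compute g(0), g(1), … for moves {1, 5, 9}:
k:     0  1  2  3  4  5  6  7  8  9 10
g(k):  0  1  0  1  0  1  0  1  0  1  0
So g(10) = 0.

0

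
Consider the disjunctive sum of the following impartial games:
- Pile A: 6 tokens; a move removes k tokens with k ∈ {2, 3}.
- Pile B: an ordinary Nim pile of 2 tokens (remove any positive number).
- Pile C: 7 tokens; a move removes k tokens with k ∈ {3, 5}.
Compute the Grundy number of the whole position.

For pile A, compute g(0), g(1), … with moves {2, 3}:
g(0) = mex{} = 0
g(1) = mex{} = 0
g(2) = mex{0} = 1
g(3) = mex{0} = 1
g(4) = mex{0,1} = 2
g(5) = mex{1} = 0
g(6) = mex{1,2} = 0
So g(6) = 0.
Pile B is a plain Nim pile of size 2, so its Grundy value is 2.
Grundy values for pile C (subtraction set {3, 5}):
g(0) = mex{} = 0
g(1) = mex{} = 0
g(2) = mex{} = 0
g(3) = mex{0} = 1
g(4) = mex{0} = 1
g(5) = mex{0} = 1
g(6) = mex{0,1} = 2
g(7) = mex{0,1} = 2
So g(7) = 2.
The value of a disjunctive sum is the nim-sum of the parts.
Combined value = 0 ⊕ 2 ⊕ 2 = 0.

0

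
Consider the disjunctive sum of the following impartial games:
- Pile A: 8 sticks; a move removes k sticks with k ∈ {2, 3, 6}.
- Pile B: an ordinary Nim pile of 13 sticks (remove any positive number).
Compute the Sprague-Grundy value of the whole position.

15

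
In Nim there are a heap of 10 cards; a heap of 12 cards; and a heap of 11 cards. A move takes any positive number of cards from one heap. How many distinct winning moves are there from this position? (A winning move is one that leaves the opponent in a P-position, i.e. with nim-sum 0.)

3

Nim-sum: 10 XOR 12 XOR 11 = 13.
The overall nim-sum is X = 13. A heap of size p has a winning move iff p XOR X < p (reduce it to p XOR X).
  10: 10 XOR 13 = 7 < 10 — winning move (to 7).
  12: 12 XOR 13 = 1 < 12 — winning move (to 1).
  11: 11 XOR 13 = 6 < 11 — winning move (to 6).
That gives 3 winning moves.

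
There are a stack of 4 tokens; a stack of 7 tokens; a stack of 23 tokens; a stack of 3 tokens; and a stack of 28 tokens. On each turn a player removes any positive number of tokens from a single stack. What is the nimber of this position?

11

Nim-sum: 4 XOR 7 XOR 23 XOR 3 XOR 28 = 11.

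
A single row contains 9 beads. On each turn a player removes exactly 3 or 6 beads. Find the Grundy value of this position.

Compute g(0), g(1), … for moves {3, 6}:
g(0) = mex{} = 0
g(1) = mex{} = 0
g(2) = mex{} = 0
g(3) = mex{0} = 1
g(4) = mex{0} = 1
g(5) = mex{0} = 1
g(6) = mex{0,1} = 2
g(7) = mex{0,1} = 2
g(8) = mex{0,1} = 2
g(9) = mex{1,2} = 0
So g(9) = 0.

0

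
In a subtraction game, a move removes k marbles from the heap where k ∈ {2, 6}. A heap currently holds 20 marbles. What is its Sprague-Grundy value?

Compute g(0), g(1), … for moves {2, 6}:
k:     0  1  2  3  4  5  6  7  8  9 10 11 12 13 14 15 16 17 18 19 20
g(k):  0  0  1  1  0  0  1  1  0  0  1  1  0  0  1  1  0  0  1  1  0
So g(20) = 0.

0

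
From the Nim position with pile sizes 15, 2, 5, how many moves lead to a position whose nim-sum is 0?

In binary:
  1111  (15)
  0010  (2)
  0101  (5)
  ----
  1000  (8)
The overall nim-sum is X = 8. A pile of size p has a winning move iff p XOR X < p (reduce it to p XOR X).
  15: 15 XOR 8 = 7 < 15 — winning move (to 7).
  2: 2 XOR 8 = 10 ≥ 2 — no move.
  5: 5 XOR 8 = 13 ≥ 5 — no move.
That gives 1 winning move.

1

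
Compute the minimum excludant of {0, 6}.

1

0 is in the set but 1 is not, so the mex is 1.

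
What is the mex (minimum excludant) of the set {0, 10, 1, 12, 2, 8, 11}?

The values 0, 1, 2 are all present; 3 is the first non-negative integer missing from the set.

3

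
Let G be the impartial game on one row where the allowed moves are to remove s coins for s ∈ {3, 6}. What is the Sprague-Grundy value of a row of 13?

1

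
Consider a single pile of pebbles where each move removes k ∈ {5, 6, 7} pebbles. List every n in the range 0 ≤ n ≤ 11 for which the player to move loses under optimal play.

0, 1, 2, 3, 4

Grundy values for subtraction set {5, 6, 7}:
k:     0  1  2  3  4  5  6  7  8  9 10 11
g(k):  0  0  0  0  0  1  1  1  1  1  2  2
The P-positions (g = 0) in 0..11 are 0, 1, 2, 3, 4.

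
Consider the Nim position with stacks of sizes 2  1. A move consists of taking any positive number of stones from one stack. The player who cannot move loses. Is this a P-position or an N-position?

Nim-sum: 2 ^ 1 = 3.
The nim-sum is 3 ≠ 0, so this is an N-position: the player to move can win.

N-position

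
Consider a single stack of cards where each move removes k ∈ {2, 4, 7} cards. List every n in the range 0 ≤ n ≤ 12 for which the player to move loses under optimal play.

0, 1, 6, 9, 12

Compute g(0), g(1), … for moves {2, 4, 7}:
k:     0  1  2  3  4  5  6  7  8  9 10 11 12
g(k):  0  0  1  1  2  2  0  3  1  0  2  1  0
The P-positions (g = 0) in 0..12 are 0, 1, 6, 9, 12.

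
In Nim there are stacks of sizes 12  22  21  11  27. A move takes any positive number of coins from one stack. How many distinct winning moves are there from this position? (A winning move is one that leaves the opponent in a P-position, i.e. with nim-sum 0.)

Bitwise XOR of the heap sizes:
  01100  (12)
  10110  (22)
  10101  (21)
  01011  (11)
  11011  (27)
  -----
  11111  (31)
The overall nim-sum is X = 31. A stack of size p has a winning move iff p XOR X < p (reduce it to p XOR X).
  12: 12 XOR 31 = 19 ≥ 12 — no move.
  22: 22 XOR 31 = 9 < 22 — winning move (to 9).
  21: 21 XOR 31 = 10 < 21 — winning move (to 10).
  11: 11 XOR 31 = 20 ≥ 11 — no move.
  27: 27 XOR 31 = 4 < 27 — winning move (to 4).
That gives 3 winning moves.

3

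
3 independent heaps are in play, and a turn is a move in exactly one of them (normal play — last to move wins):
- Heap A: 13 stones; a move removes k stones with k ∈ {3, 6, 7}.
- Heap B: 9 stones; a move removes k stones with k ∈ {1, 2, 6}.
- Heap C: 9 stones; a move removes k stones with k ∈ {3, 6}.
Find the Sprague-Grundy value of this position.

For heap A, compute g(0), g(1), … with moves {3, 6, 7}:
k:     0  1  2  3  4  5  6  7  8  9 10 11 12 13
g(k):  0  0  0  1  1  1  2  2  2  3  0  0  0  1
So g(13) = 1.
Build the Grundy sequence for heap B with g(k) = mex{g(k−s) : s ∈ {1, 2, 6}, s ≤ k}:
g(0) = mex{} = 0
g(1) = mex{0} = 1
g(2) = mex{0,1} = 2
g(3) = mex{1,2} = 0
g(4) = mex{0,2} = 1
g(5) = mex{0,1} = 2
g(6) = mex{0,1,2} = 3
g(7) = mex{1,2,3} = 0
g(8) = mex{0,2,3} = 1
g(9) = mex{0,1} = 2
So g(9) = 2.
Build the Grundy sequence for heap C with g(k) = mex{g(k−s) : s ∈ {3, 6}, s ≤ k}:
g(0) = mex{} = 0
g(1) = mex{} = 0
g(2) = mex{} = 0
g(3) = mex{0} = 1
g(4) = mex{0} = 1
g(5) = mex{0} = 1
g(6) = mex{0,1} = 2
g(7) = mex{0,1} = 2
g(8) = mex{0,1} = 2
g(9) = mex{1,2} = 0
So g(9) = 0.
By the Sprague-Grundy theorem, the Grundy value of a sum of independent games is the XOR of the component values.
Combined value = 1 ⊕ 2 ⊕ 0 = 3.

3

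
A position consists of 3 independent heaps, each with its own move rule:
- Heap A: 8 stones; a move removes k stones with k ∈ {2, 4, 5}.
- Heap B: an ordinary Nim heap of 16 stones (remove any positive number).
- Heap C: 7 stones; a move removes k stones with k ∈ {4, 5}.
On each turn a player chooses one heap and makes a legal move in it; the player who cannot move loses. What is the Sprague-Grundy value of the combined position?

For heap A, compute g(0), g(1), … with moves {2, 4, 5}:
k:     0  1  2  3  4  5  6  7  8
g(k):  0  0  1  1  2  2  3  0  0
So g(8) = 0.
Heap B is a plain Nim heap of size 16, so its Grundy value is 16.
Grundy values for heap C (subtraction set {4, 5}):
k:     0  1  2  3  4  5  6  7
g(k):  0  0  0  0  1  1  1  1
So g(7) = 1.
The value of a disjunctive sum is the nim-sum of the parts.
Combined value = 0 XOR 16 XOR 1 = 17.

17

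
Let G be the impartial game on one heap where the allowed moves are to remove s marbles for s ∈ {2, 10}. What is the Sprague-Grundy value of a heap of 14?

1

Compute g(0), g(1), … for moves {2, 10}:
g(0) = mex{} = 0
g(1) = mex{} = 0
g(2) = mex{0} = 1
g(3) = mex{0} = 1
g(4) = mex{1} = 0
g(5) = mex{1} = 0
g(6) = mex{0} = 1
g(7) = mex{0} = 1
g(8) = mex{1} = 0
g(9) = mex{1} = 0
g(10) = mex{0} = 1
g(11) = mex{0} = 1
g(12) = mex{1} = 0
g(13) = mex{1} = 0
g(14) = mex{0} = 1
So g(14) = 1.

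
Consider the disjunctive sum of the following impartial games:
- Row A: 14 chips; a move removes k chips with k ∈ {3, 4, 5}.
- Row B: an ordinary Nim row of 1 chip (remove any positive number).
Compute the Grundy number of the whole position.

3

Build the Grundy sequence for row A with g(k) = mex{g(k−s) : s ∈ {3, 4, 5}, s ≤ k}:
g(0) = mex{} = 0
g(1) = mex{} = 0
g(2) = mex{} = 0
g(3) = mex{0} = 1
g(4) = mex{0} = 1
g(5) = mex{0} = 1
g(6) = mex{0,1} = 2
g(7) = mex{0,1} = 2
g(8) = mex{1} = 0
g(9) = mex{1,2} = 0
g(10) = mex{1,2} = 0
g(11) = mex{0,2} = 1
g(12) = mex{0,2} = 1
g(13) = mex{0} = 1
g(14) = mex{0,1} = 2
So g(14) = 2.
Row B is a plain Nim row of size 1, so its Grundy value is 1.
By the Sprague-Grundy theorem, the Grundy value of a sum of independent games is the XOR of the component values.
Combined value = 2 XOR 1 = 3.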